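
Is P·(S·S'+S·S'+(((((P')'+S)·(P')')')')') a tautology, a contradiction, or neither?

contradiction

P·(S·S'+S·S'+(((((P')'+S)·(P')')')')')
= P·(S·S'+S·S'+((((P')')')')')
= P·(S·S'+((((P')')')')')
= P·((((P')')')')'
= P·((P')')'
= P·P'
= 0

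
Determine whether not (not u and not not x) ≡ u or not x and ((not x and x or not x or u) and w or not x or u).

E1: not (not u and not not x)
    = u or not x   — De Morgan
E2: u or not x and ((not x and x or not x or u) and w or not x or u)
    = u or not x and ((not x or u) and w or not x or u)   — complement / identity
    = u or not x and (not x or u)   — absorption
    = u or not x   — absorption
Both reduce to u or not x, so they are equivalent.

Yes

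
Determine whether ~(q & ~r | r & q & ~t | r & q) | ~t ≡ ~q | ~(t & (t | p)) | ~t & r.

E1: ~(q & ~r | r & q & ~t | r & q) | ~t
    = ~(q & ~r | r & q) | ~t   (absorption)
    = ~q | ~t   (distribution)
E2: ~q | ~(t & (t | p)) | ~t & r
    = ~q | ~t | ~t & r   (absorption)
    = ~q | ~t   (absorption)
Both reduce to ~q | ~t, so they are equivalent.

Yes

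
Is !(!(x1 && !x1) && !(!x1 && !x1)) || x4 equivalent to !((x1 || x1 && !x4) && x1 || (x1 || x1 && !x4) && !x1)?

No

E1: !(!(x1 && !x1) && !(!x1 && !x1)) || x4
    = x1 && !x1 || !x1 && !x1 || x4   (De Morgan)
    = !x1 || x4   (distribution)
E2: !((x1 || x1 && !x4) && x1 || (x1 || x1 && !x4) && !x1)
    = !(x1 || x1 && !x4)   (distribution)
    = !x1   (absorption)
These differ: at x1=1, x4=1, E1 = 1 but E2 = 0.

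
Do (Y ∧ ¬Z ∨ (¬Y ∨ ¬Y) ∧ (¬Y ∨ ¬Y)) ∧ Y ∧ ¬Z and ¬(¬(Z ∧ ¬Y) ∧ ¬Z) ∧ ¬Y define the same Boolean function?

No

E1: (Y ∧ ¬Z ∨ (¬Y ∨ ¬Y) ∧ (¬Y ∨ ¬Y)) ∧ Y ∧ ¬Z
    = (Y ∧ ¬Z ∨ ¬Y ∨ ¬Y) ∧ Y ∧ ¬Z
    = (Y ∧ ¬Z ∨ ¬Y) ∧ Y ∧ ¬Z
    = Y ∧ ¬Z
E2: ¬(¬(Z ∧ ¬Y) ∧ ¬Z) ∧ ¬Y
    = (Z ∧ ¬Y ∨ Z) ∧ ¬Y
    = Z ∧ ¬Y
These differ: at Y=0, Z=1, E1 = 0 but E2 = 1.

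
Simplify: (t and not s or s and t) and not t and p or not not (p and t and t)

(t and not s or s and t) and not t and p or not not (p and t and t)
= t and not t and p or not not (p and t and t)   (distribution)
= t and not t and p or p and t and t   (double negation)
= (t and not t or t and t) and p   (distribution)
= t and p   (distribution)

t and p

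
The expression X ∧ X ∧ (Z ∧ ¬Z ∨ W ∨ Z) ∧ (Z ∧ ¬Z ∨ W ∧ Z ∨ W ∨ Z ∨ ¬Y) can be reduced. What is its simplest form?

X ∧ X ∧ (Z ∧ ¬Z ∨ W ∨ Z) ∧ (Z ∧ ¬Z ∨ W ∧ Z ∨ W ∨ Z ∨ ¬Y)
= X ∧ X ∧ (Z ∧ ¬Z ∨ W ∨ Z) ∧ (Z ∧ ¬Z ∨ W ∨ Z ∨ ¬Y)   (absorption)
= X ∧ X ∧ (Z ∧ ¬Z ∨ W ∨ Z)   (absorption)
= X ∧ X ∧ (W ∨ Z)   (complement / identity)
= X ∧ (W ∨ Z)   (idempotence)

X ∧ (W ∨ Z)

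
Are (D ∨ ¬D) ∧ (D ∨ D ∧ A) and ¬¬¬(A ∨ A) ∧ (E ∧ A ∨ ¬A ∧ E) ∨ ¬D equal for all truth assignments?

E1: (D ∨ ¬D) ∧ (D ∨ D ∧ A)
    = (D ∨ ¬D) ∧ D   — absorption
    = D   — complement / identity
E2: ¬¬¬(A ∨ A) ∧ (E ∧ A ∨ ¬A ∧ E) ∨ ¬D
    = ¬¬¬A ∧ (E ∧ A ∨ ¬A ∧ E) ∨ ¬D   — idempotence
    = ¬¬¬A ∧ E ∨ ¬D   — distribution
    = ¬A ∧ E ∨ ¬D   — double negation
These differ: at A=1, D=0, E=0, E1 = 0 but E2 = 1.

No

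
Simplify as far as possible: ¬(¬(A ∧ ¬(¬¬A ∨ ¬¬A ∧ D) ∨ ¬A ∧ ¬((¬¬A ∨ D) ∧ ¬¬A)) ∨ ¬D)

¬A ∧ D

¬(¬(A ∧ ¬(¬¬A ∨ ¬¬A ∧ D) ∨ ¬A ∧ ¬((¬¬A ∨ D) ∧ ¬¬A)) ∨ ¬D)
= (A ∧ ¬(¬¬A ∨ ¬¬A ∧ D) ∨ ¬A ∧ ¬((¬¬A ∨ D) ∧ ¬¬A)) ∧ D
= (A ∧ ¬¬¬A ∨ ¬A ∧ ¬((¬¬A ∨ D) ∧ ¬¬A)) ∧ D
= (A ∧ ¬¬¬A ∨ ¬A ∧ ¬¬¬A) ∧ D
= ¬¬¬A ∧ D
= ¬A ∧ D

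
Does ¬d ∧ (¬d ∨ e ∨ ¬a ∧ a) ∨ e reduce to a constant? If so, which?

no

¬d ∧ (¬d ∨ e ∨ ¬a ∧ a) ∨ e
= ¬d ∧ (¬d ∨ e) ∨ e   [complement / identity]
= ¬d ∨ e   [absorption]
This depends on d, e, so it is not a constant.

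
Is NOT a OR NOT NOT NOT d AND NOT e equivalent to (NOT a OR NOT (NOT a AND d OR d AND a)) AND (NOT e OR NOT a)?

Yes

E1: NOT a OR NOT NOT NOT d AND NOT e
    = NOT a OR NOT d AND NOT e
E2: (NOT a OR NOT (NOT a AND d OR d AND a)) AND (NOT e OR NOT a)
    = NOT a OR NOT (NOT a AND d OR d AND a) AND NOT e
    = NOT a OR NOT d AND NOT e
Both reduce to NOT a OR NOT d AND NOT e, so they are equivalent.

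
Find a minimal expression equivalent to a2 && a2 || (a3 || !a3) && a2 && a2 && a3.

a2

a2 && a2 || (a3 || !a3) && a2 && a2 && a3
= a2 && a2 || a2 && a2 && a3   [complement / identity]
= a2 && a2   [absorption]
= a2   [idempotence]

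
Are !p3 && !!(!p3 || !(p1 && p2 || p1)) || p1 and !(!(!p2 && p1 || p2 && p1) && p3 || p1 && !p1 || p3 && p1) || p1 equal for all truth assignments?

E1: !p3 && !!(!p3 || !(p1 && p2 || p1)) || p1
    = !p3 && !!(!p3 || !p1) || p1   — absorption
    = !p3 && (!p3 || !p1) || p1   — double negation
    = !p3 || p1   — absorption
E2: !(!(!p2 && p1 || p2 && p1) && p3 || p1 && !p1 || p3 && p1) || p1
    = !(!p1 && p3 || p1 && !p1 || p3 && p1) || p1   — distribution
    = !(!p1 && p3 || p3 && p1) || p1   — complement / identity
    = !p3 || p1   — distribution
Both reduce to !p3 || p1, so they are equivalent.

Yes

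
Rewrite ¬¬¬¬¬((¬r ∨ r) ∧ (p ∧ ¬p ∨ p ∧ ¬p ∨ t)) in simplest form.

¬¬¬¬¬((¬r ∨ r) ∧ (p ∧ ¬p ∨ p ∧ ¬p ∨ t))
= ¬¬¬¬¬((¬r ∨ r) ∧ (p ∧ ¬p ∨ t))   — idempotence
= ¬¬¬¬¬(p ∧ ¬p ∨ t)   — complement / identity
= ¬¬¬¬¬t   — complement / identity
= ¬¬¬t   — double negation
= ¬t   — double negation

¬t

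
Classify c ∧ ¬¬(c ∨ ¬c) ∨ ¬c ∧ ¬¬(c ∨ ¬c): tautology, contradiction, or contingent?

c ∧ ¬¬(c ∨ ¬c) ∨ ¬c ∧ ¬¬(c ∨ ¬c)
= ¬¬(c ∨ ¬c)   (distribution)
= c ∨ ¬c   (double negation)
= True   (complement)

tautology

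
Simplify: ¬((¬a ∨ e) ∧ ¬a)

a

¬((¬a ∨ e) ∧ ¬a)
= ¬¬a   [absorption]
= a   [double negation]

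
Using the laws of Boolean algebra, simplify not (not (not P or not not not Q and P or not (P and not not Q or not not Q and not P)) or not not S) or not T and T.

(not P or not Q) and not S

not (not (not P or not not not Q and P or not (P and not not Q or not not Q and not P)) or not not S) or not T and T
= not (not (not P or not not not Q and P or not not not Q) or not not S) or not T and T   [distribution]
= not (not (not P or not not not Q) or not not S) or not T and T   [absorption]
= not (not (not P or not not not Q) or not not S)   [complement / identity]
= (not P or not not not Q) and not S   [De Morgan]
= (not P or not Q) and not S   [double negation]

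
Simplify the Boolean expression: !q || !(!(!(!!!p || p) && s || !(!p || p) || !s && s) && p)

!q || !(!(!(!!!p || p) && s || !(!p || p) || !s && s) && p)
= !q || !(!(!(!!!p || p) && s || !(!p || p)) && p)   (complement / identity)
= !q || !(!(!(!p || p) && s || !(!p || p)) && p)   (double negation)
= !q || !(!!(!p || p) && p)   (absorption)
= !q || !((!p || p) && p)   (double negation)
= !q || !p   (complement / identity)

!q || !p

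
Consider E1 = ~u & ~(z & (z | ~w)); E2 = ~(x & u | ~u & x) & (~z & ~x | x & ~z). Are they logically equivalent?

No

E1: ~u & ~(z & (z | ~w))
    = ~u & ~z   (absorption)
E2: ~(x & u | ~u & x) & (~z & ~x | x & ~z)
    = ~x & (~z & ~x | x & ~z)   (distribution)
    = ~x & ~z   (distribution)
These differ: at u=1, w=1, x=0, z=0, E1 = 0 but E2 = 1.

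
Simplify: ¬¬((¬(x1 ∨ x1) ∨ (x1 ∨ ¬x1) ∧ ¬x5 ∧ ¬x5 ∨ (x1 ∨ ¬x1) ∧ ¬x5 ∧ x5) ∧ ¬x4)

(¬x1 ∨ ¬x5) ∧ ¬x4

¬¬((¬(x1 ∨ x1) ∨ (x1 ∨ ¬x1) ∧ ¬x5 ∧ ¬x5 ∨ (x1 ∨ ¬x1) ∧ ¬x5 ∧ x5) ∧ ¬x4)
= (¬(x1 ∨ x1) ∨ (x1 ∨ ¬x1) ∧ ¬x5 ∧ ¬x5 ∨ (x1 ∨ ¬x1) ∧ ¬x5 ∧ x5) ∧ ¬x4
= (¬(x1 ∨ x1) ∨ (x1 ∨ ¬x1) ∧ ¬x5) ∧ ¬x4
= (¬(x1 ∨ x1) ∨ ¬x5) ∧ ¬x4
= (¬x1 ∨ ¬x5) ∧ ¬x4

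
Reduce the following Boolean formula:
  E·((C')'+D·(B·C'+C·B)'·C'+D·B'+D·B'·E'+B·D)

E·((C')'+D·(B·C'+C·B)'·C'+D·B'+D·B'·E'+B·D)
= E·((C')'+D·B'·C'+D·B'+D·B'·E'+B·D)   (distribution)
= E·(C+D·B'·C'+D·B'+D·B'·E'+B·D)   (double negation)
= E·(C+D·B'+D·B'·E'+B·D)   (absorption)
= E·(C+D·B'+B·D)   (absorption)
= E·(C+D)   (distribution)

E·(C+D)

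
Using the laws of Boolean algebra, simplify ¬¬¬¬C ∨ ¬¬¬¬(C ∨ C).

C

¬¬¬¬C ∨ ¬¬¬¬(C ∨ C)
= ¬¬¬¬C ∨ ¬¬¬¬C   (idempotence)
= ¬¬¬¬C   (idempotence)
= ¬¬C   (double negation)
= C   (double negation)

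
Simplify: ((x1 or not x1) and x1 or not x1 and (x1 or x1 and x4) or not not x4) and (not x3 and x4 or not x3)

(x1 or x4) and not x3

((x1 or not x1) and x1 or not x1 and (x1 or x1 and x4) or not not x4) and (not x3 and x4 or not x3)
= ((x1 or not x1) and x1 or not x1 and x1 or not not x4) and (not x3 and x4 or not x3)   [absorption]
= ((x1 or not x1) and x1 or not not x4) and (not x3 and x4 or not x3)   [complement / identity]
= (x1 or not not x4) and (not x3 and x4 or not x3)   [complement / identity]
= (x1 or not not x4) and not x3   [absorption]
= (x1 or x4) and not x3   [double negation]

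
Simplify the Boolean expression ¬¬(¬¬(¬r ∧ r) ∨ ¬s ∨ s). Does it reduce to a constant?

True

¬¬(¬¬(¬r ∧ r) ∨ ¬s ∨ s)
= ¬¬(¬r ∧ r ∨ ¬s ∨ s)
= ¬r ∧ r ∨ ¬s ∨ s
= ¬s ∨ s
= True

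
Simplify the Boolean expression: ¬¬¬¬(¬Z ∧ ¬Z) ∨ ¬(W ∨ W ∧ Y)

¬Z ∨ ¬W

¬¬¬¬(¬Z ∧ ¬Z) ∨ ¬(W ∨ W ∧ Y)
= ¬¬¬¬(¬Z ∧ ¬Z) ∨ ¬W
= ¬¬¬¬¬Z ∨ ¬W
= ¬¬¬Z ∨ ¬W
= ¬Z ∨ ¬W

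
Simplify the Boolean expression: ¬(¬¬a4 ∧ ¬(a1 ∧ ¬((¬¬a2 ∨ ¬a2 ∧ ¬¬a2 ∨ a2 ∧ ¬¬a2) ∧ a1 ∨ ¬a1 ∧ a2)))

¬(¬¬a4 ∧ ¬(a1 ∧ ¬((¬¬a2 ∨ ¬a2 ∧ ¬¬a2 ∨ a2 ∧ ¬¬a2) ∧ a1 ∨ ¬a1 ∧ a2)))
= ¬a4 ∨ a1 ∧ ¬((¬¬a2 ∨ ¬a2 ∧ ¬¬a2 ∨ a2 ∧ ¬¬a2) ∧ a1 ∨ ¬a1 ∧ a2)   — De Morgan
= ¬a4 ∨ a1 ∧ ¬((¬¬a2 ∨ ¬¬a2) ∧ a1 ∨ ¬a1 ∧ a2)   — distribution
= ¬a4 ∨ a1 ∧ ¬(¬¬a2 ∧ a1 ∨ ¬a1 ∧ a2)   — idempotence
= ¬a4 ∨ a1 ∧ ¬(a2 ∧ a1 ∨ ¬a1 ∧ a2)   — double negation
= ¬a4 ∨ a1 ∧ ¬a2   — distribution

¬a4 ∨ a1 ∧ ¬a2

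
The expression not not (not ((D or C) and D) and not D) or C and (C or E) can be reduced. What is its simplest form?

not D or C

not not (not ((D or C) and D) and not D) or C and (C or E)
= not ((D or C) and D or D) or C and (C or E)   (De Morgan)
= not ((D or C) and D or D) or C   (absorption)
= not (D or D) or C   (absorption)
= not D or C   (idempotence)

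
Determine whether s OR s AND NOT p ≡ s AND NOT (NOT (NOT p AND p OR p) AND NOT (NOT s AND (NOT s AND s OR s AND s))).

No

E1: s OR s AND NOT p
    = s   [absorption]
E2: s AND NOT (NOT (NOT p AND p OR p) AND NOT (NOT s AND (NOT s AND s OR s AND s)))
    = s AND NOT (NOT (NOT p AND p OR p) AND NOT (NOT s AND s))   [distribution]
    = s AND (NOT p AND p OR p OR NOT s AND s)   [De Morgan]
    = s AND (p OR NOT s AND s)   [complement / identity]
    = s AND p   [complement / identity]
These differ: at p=0, s=1, E1 = 1 but E2 = 0.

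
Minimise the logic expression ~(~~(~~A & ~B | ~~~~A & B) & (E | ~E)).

~A

~(~~(~~A & ~B | ~~~~A & B) & (E | ~E))
= ~(~~(~~A & ~B | ~~A & B) & (E | ~E))   — double negation
= ~(~~~~A & (E | ~E))   — distribution
= ~(~~A & (E | ~E))   — double negation
= ~~~A   — complement / identity
= ~A   — double negation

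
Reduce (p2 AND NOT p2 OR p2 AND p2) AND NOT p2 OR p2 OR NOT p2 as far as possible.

(p2 AND NOT p2 OR p2 AND p2) AND NOT p2 OR p2 OR NOT p2
= p2 AND NOT p2 OR p2 OR NOT p2   — distribution
= p2 OR NOT p2   — complement / identity
= TRUE   — complement

TRUE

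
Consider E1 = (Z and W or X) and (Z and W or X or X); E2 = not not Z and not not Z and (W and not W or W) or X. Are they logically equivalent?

Yes

E1: (Z and W or X) and (Z and W or X or X)
    = Z and W or X
E2: not not Z and not not Z and (W and not W or W) or X
    = not not Z and (W and not W or W) or X
    = Z and (W and not W or W) or X
    = Z and W or X
Both reduce to Z and W or X, so they are equivalent.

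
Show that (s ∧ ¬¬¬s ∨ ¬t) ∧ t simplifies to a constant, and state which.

False

(s ∧ ¬¬¬s ∨ ¬t) ∧ t
= (s ∧ ¬s ∨ ¬t) ∧ t
= ¬t ∧ t
= False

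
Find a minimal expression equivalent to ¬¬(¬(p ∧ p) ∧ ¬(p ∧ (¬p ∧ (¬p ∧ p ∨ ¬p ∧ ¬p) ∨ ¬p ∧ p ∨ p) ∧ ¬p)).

¬p

¬¬(¬(p ∧ p) ∧ ¬(p ∧ (¬p ∧ (¬p ∧ p ∨ ¬p ∧ ¬p) ∨ ¬p ∧ p ∨ p) ∧ ¬p))
= ¬¬(¬(p ∧ p) ∧ ¬(p ∧ (¬p ∧ ¬p ∨ ¬p ∧ p ∨ p) ∧ ¬p))   [distribution]
= ¬¬(¬(p ∧ p) ∧ ¬(p ∧ (¬p ∨ p) ∧ ¬p))   [distribution]
= ¬(p ∧ p ∨ p ∧ (¬p ∨ p) ∧ ¬p)   [De Morgan]
= ¬(p ∧ p ∨ p ∧ ¬p)   [complement / identity]
= ¬p   [distribution]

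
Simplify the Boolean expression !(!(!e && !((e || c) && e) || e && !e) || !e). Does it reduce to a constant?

!(!(!e && !((e || c) && e) || e && !e) || !e)
= !(!(!e && !e || e && !e) || !e)   [absorption]
= !(!!e || !e)   [distribution]
= !e && e   [De Morgan]
= false   [complement]

false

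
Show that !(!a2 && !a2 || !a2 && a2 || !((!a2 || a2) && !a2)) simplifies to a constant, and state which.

false

!(!a2 && !a2 || !a2 && a2 || !((!a2 || a2) && !a2))
= !(!a2 && !a2 || !a2 && a2 || !!a2)   — complement / identity
= !(!a2 || !!a2)   — distribution
= a2 && !a2   — De Morgan
= false   — complement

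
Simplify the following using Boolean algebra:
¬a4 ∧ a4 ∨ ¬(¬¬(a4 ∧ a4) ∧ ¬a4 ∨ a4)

¬a4 ∧ a4 ∨ ¬(¬¬(a4 ∧ a4) ∧ ¬a4 ∨ a4)
= ¬(¬¬(a4 ∧ a4) ∧ ¬a4 ∨ a4)   — complement / identity
= ¬(a4 ∧ a4 ∧ ¬a4 ∨ a4)   — double negation
= ¬(a4 ∧ ¬a4 ∨ a4)   — idempotence
= ¬a4   — complement / identity

¬a4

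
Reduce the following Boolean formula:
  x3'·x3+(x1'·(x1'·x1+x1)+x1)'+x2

x1'+x2

x3'·x3+(x1'·(x1'·x1+x1)+x1)'+x2
= x3'·x3+(x1'·x1+x1)'+x2   — complement / identity
= x3'·x3+x1'+x2   — complement / identity
= x1'+x2   — complement / identity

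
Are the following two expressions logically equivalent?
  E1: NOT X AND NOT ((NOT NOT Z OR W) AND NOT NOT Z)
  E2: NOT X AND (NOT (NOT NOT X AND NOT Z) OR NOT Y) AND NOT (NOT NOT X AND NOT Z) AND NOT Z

Yes

E1: NOT X AND NOT ((NOT NOT Z OR W) AND NOT NOT Z)
    = NOT X AND NOT NOT NOT Z
    = NOT X AND NOT Z
E2: NOT X AND (NOT (NOT NOT X AND NOT Z) OR NOT Y) AND NOT (NOT NOT X AND NOT Z) AND NOT Z
    = NOT X AND (NOT X OR Z OR NOT Y) AND NOT (NOT NOT X AND NOT Z) AND NOT Z
    = NOT X AND (NOT X OR Z OR NOT Y) AND (NOT X OR Z) AND NOT Z
    = NOT X AND (NOT X OR Z) AND NOT Z
    = NOT X AND NOT Z
Both reduce to NOT X AND NOT Z, so they are equivalent.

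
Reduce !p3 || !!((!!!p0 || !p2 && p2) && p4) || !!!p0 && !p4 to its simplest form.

!p3 || !p0

!p3 || !!((!!!p0 || !p2 && p2) && p4) || !!!p0 && !p4
= !p3 || !!(!!!p0 && p4) || !!!p0 && !p4   [complement / identity]
= !p3 || !!!p0 && p4 || !!!p0 && !p4   [double negation]
= !p3 || !!!p0   [distribution]
= !p3 || !p0   [double negation]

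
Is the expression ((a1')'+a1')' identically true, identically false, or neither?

identically false

((a1')'+a1')'
= a1'·a1
= 0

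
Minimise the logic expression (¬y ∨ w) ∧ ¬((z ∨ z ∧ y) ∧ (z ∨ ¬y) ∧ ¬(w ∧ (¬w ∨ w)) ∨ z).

(¬y ∨ w) ∧ ¬((z ∨ z ∧ y) ∧ (z ∨ ¬y) ∧ ¬(w ∧ (¬w ∨ w)) ∨ z)
= (¬y ∨ w) ∧ ¬((z ∨ z ∧ y) ∧ (z ∨ ¬y) ∧ ¬w ∨ z)   — complement / identity
= (¬y ∨ w) ∧ ¬(z ∧ (z ∨ ¬y) ∧ ¬w ∨ z)   — absorption
= (¬y ∨ w) ∧ ¬(z ∧ ¬w ∨ z)   — absorption
= (¬y ∨ w) ∧ ¬z   — absorption

(¬y ∨ w) ∧ ¬z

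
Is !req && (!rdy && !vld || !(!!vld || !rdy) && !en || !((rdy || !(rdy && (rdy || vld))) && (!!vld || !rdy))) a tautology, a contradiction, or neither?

!req && (!rdy && !vld || !(!!vld || !rdy) && !en || !((rdy || !(rdy && (rdy || vld))) && (!!vld || !rdy)))
= !req && (!rdy && !vld || !(!!vld || !rdy) && !en || !((rdy || !rdy) && (!!vld || !rdy)))
= !req && (!rdy && !vld || !(!!vld || !rdy) && !en || !(!!vld || !rdy))
= !req && (!rdy && !vld || !(!!vld || !rdy))
= !req && (!rdy && !vld || !vld && rdy)
= !req && !vld
This depends on req, vld, so it is not a constant.

neither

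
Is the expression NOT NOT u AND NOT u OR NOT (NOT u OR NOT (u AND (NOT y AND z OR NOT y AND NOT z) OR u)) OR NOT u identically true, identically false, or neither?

NOT NOT u AND NOT u OR NOT (NOT u OR NOT (u AND (NOT y AND z OR NOT y AND NOT z) OR u)) OR NOT u
= NOT NOT u AND NOT u OR NOT (NOT u OR NOT (u AND NOT y OR u)) OR NOT u
= NOT NOT u AND NOT u OR NOT (NOT u OR NOT u) OR NOT u
= u AND NOT u OR NOT (NOT u OR NOT u) OR NOT u
= u AND NOT u OR u AND u OR NOT u
= u OR NOT u
= TRUE

identically true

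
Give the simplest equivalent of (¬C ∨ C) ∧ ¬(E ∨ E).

(¬C ∨ C) ∧ ¬(E ∨ E)
= (¬C ∨ C) ∧ ¬E   (idempotence)
= ¬E   (complement / identity)

¬E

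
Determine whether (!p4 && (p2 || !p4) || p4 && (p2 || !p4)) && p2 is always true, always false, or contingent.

(!p4 && (p2 || !p4) || p4 && (p2 || !p4)) && p2
= (p2 || !p4) && p2   — distribution
= p2   — absorption
This depends on p2, so it is not a constant.

contingent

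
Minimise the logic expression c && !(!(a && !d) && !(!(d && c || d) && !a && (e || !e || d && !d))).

c && !(!(a && !d) && !(!(d && c || d) && !a && (e || !e || d && !d)))
= c && !(!(a && !d) && !(!(d && c || d) && !a && (e || !e)))   [complement / identity]
= c && (a && !d || !(d && c || d) && !a && (e || !e))   [De Morgan]
= c && (a && !d || !(d && c || d) && !a)   [complement / identity]
= c && (a && !d || !d && !a)   [absorption]
= c && !d   [distribution]

c && !d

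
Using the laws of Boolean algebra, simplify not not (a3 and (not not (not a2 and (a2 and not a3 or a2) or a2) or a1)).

a3 and (a2 or a1)

not not (a3 and (not not (not a2 and (a2 and not a3 or a2) or a2) or a1))
= not not (a3 and (not not (not a2 and a2 or a2) or a1))   (absorption)
= not not (a3 and (not not a2 or a1))   (complement / identity)
= a3 and (not not a2 or a1)   (double negation)
= a3 and (a2 or a1)   (double negation)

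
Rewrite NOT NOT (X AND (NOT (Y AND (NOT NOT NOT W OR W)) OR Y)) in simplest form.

X

NOT NOT (X AND (NOT (Y AND (NOT NOT NOT W OR W)) OR Y))
= NOT NOT (X AND (NOT (Y AND (NOT W OR W)) OR Y))   — double negation
= NOT NOT (X AND (NOT Y OR Y))   — complement / identity
= NOT NOT X   — complement / identity
= X   — double negation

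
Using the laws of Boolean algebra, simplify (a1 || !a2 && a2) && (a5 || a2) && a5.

a1 && a5

(a1 || !a2 && a2) && (a5 || a2) && a5
= a1 && (a5 || a2) && a5
= a1 && a5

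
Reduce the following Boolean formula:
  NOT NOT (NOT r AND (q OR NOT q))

NOT r

NOT NOT (NOT r AND (q OR NOT q))
= NOT NOT NOT r   (complement / identity)
= NOT r   (double negation)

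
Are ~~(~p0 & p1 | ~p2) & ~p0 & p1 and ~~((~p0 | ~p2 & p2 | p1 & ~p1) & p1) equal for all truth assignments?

Yes

E1: ~~(~p0 & p1 | ~p2) & ~p0 & p1
    = (~p0 & p1 | ~p2) & ~p0 & p1   [double negation]
    = ~p0 & p1   [absorption]
E2: ~~((~p0 | ~p2 & p2 | p1 & ~p1) & p1)
    = ~~((~p0 | p1 & ~p1) & p1)   [complement / identity]
    = (~p0 | p1 & ~p1) & p1   [double negation]
    = ~p0 & p1   [complement / identity]
Both reduce to ~p0 & p1, so they are equivalent.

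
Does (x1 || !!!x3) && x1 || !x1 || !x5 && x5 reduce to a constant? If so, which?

(x1 || !!!x3) && x1 || !x1 || !x5 && x5
= (x1 || !x3) && x1 || !x1 || !x5 && x5   — double negation
= x1 || !x1 || !x5 && x5   — absorption
= x1 || !x1   — complement / identity
= true   — complement

yes, True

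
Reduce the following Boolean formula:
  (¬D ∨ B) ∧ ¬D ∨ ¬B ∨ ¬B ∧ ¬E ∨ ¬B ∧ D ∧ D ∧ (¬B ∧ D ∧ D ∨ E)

¬D ∨ ¬B

(¬D ∨ B) ∧ ¬D ∨ ¬B ∨ ¬B ∧ ¬E ∨ ¬B ∧ D ∧ D ∧ (¬B ∧ D ∧ D ∨ E)
= (¬D ∨ B) ∧ ¬D ∨ ¬B ∨ ¬B ∧ ¬E ∨ ¬B ∧ D ∧ D   (absorption)
= ¬D ∨ ¬B ∨ ¬B ∧ ¬E ∨ ¬B ∧ D ∧ D   (absorption)
= ¬D ∨ ¬B ∨ ¬B ∧ ¬E ∨ ¬B ∧ D   (idempotence)
= ¬D ∨ ¬B ∨ ¬B ∧ D   (absorption)
= ¬D ∨ ¬B   (absorption)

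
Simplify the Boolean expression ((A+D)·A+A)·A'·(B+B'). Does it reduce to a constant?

((A+D)·A+A)·A'·(B+B')
= (A+A)·A'·(B+B')
= (A+A)·A'
= A·A'
= 0

0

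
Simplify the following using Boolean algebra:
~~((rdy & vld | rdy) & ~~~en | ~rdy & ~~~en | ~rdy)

~en | ~rdy

~~((rdy & vld | rdy) & ~~~en | ~rdy & ~~~en | ~rdy)
= ~~(rdy & ~~~en | ~rdy & ~~~en | ~rdy)   (absorption)
= rdy & ~~~en | ~rdy & ~~~en | ~rdy   (double negation)
= ~~~en | ~rdy   (distribution)
= ~en | ~rdy   (double negation)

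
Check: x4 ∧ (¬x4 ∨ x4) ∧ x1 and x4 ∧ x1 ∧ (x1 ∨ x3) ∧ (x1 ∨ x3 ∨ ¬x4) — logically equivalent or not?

E1: x4 ∧ (¬x4 ∨ x4) ∧ x1
    = x4 ∧ x1   (complement / identity)
E2: x4 ∧ x1 ∧ (x1 ∨ x3) ∧ (x1 ∨ x3 ∨ ¬x4)
    = x4 ∧ x1 ∧ (x1 ∨ x3)   (absorption)
    = x4 ∧ x1   (absorption)
Both reduce to x4 ∧ x1, so they are equivalent.

Yes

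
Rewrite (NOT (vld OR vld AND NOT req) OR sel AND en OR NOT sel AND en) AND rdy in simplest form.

(NOT (vld OR vld AND NOT req) OR sel AND en OR NOT sel AND en) AND rdy
= (NOT vld OR sel AND en OR NOT sel AND en) AND rdy
= (NOT vld OR en) AND rdy

(NOT vld OR en) AND rdy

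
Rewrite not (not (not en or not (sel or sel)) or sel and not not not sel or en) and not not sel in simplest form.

not (not (not en or not (sel or sel)) or sel and not not not sel or en) and not not sel
= not (not (not en or not (sel or sel)) or sel and not sel or en) and not not sel   — double negation
= not (en and (sel or sel) or sel and not sel or en) and not not sel   — De Morgan
= not (en and sel or sel and not sel or en) and not not sel   — idempotence
= not (en and sel or sel and not sel or en) and sel   — double negation
= not (en and sel or en) and sel   — complement / identity
= not en and sel   — absorption

not en and sel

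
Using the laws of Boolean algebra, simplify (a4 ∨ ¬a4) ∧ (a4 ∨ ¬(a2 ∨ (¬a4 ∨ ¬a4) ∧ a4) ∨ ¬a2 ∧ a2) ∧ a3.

(a4 ∨ ¬a4) ∧ (a4 ∨ ¬(a2 ∨ (¬a4 ∨ ¬a4) ∧ a4) ∨ ¬a2 ∧ a2) ∧ a3
= (a4 ∨ ¬a4) ∧ (a4 ∨ ¬(a2 ∨ (¬a4 ∨ ¬a4) ∧ a4)) ∧ a3   — complement / identity
= (a4 ∨ ¬(a2 ∨ (¬a4 ∨ ¬a4) ∧ a4)) ∧ a3   — complement / identity
= (a4 ∨ ¬(a2 ∨ ¬a4 ∧ a4)) ∧ a3   — idempotence
= (a4 ∨ ¬a2) ∧ a3   — complement / identity

(a4 ∨ ¬a2) ∧ a3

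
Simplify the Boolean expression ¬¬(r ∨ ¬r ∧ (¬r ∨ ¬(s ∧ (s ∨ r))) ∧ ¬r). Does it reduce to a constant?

¬¬(r ∨ ¬r ∧ (¬r ∨ ¬(s ∧ (s ∨ r))) ∧ ¬r)
= ¬¬(r ∨ ¬r ∧ (¬r ∨ ¬s) ∧ ¬r)   — absorption
= ¬¬(r ∨ ¬r ∧ ¬r)   — absorption
= r ∨ ¬r ∧ ¬r   — double negation
= r ∨ ¬r   — idempotence
= True   — complement

True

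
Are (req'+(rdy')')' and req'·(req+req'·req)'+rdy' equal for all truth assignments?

No

E1: (req'+(rdy')')'
    = req·rdy'   — De Morgan
E2: req'·(req+req'·req)'+rdy'
    = req'·req'+rdy'   — complement / identity
    = req'+rdy'   — idempotence
These differ: at rdy=0, req=0, E1 = 0 but E2 = 1.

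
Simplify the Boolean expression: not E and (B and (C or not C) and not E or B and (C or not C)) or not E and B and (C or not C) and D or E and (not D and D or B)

B

not E and (B and (C or not C) and not E or B and (C or not C)) or not E and B and (C or not C) and D or E and (not D and D or B)
= not E and B and (C or not C) or not E and B and (C or not C) and D or E and (not D and D or B)   [absorption]
= not E and B and (C or not C) or E and (not D and D or B)   [absorption]
= not E and B or E and (not D and D or B)   [complement / identity]
= not E and B or E and B   [complement / identity]
= B   [distribution]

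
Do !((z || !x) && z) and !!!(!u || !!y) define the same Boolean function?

No

E1: !((z || !x) && z)
    = !z   (absorption)
E2: !!!(!u || !!y)
    = !(!u || !!y)   (double negation)
    = u && !y   (De Morgan)
These differ: at u=0, x=1, y=0, z=0, E1 = 1 but E2 = 0.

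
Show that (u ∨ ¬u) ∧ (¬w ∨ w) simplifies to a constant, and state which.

True

(u ∨ ¬u) ∧ (¬w ∨ w)
= ¬w ∨ w
= True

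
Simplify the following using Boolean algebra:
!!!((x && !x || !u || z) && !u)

u

!!!((x && !x || !u || z) && !u)
= !((x && !x || !u || z) && !u)
= !((!u || z) && !u)
= !!u
= u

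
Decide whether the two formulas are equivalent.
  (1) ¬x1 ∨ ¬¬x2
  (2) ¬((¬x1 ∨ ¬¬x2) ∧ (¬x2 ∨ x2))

E1: ¬x1 ∨ ¬¬x2
    = ¬x1 ∨ x2   [double negation]
E2: ¬((¬x1 ∨ ¬¬x2) ∧ (¬x2 ∨ x2))
    = ¬(¬x1 ∨ ¬¬x2)   [complement / identity]
    = x1 ∧ ¬x2   [De Morgan]
These differ: at x1=0, x2=1, E1 = 1 but E2 = 0.

No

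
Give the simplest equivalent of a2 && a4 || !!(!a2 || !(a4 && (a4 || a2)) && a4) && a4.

a4

a2 && a4 || !!(!a2 || !(a4 && (a4 || a2)) && a4) && a4
= a2 && a4 || !!(!a2 || !a4 && a4) && a4   [absorption]
= a2 && a4 || !!!a2 && a4   [complement / identity]
= a2 && a4 || !a2 && a4   [double negation]
= a4   [distribution]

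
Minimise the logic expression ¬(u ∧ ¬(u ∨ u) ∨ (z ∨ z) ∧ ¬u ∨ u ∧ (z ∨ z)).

¬(u ∧ ¬(u ∨ u) ∨ (z ∨ z) ∧ ¬u ∨ u ∧ (z ∨ z))
= ¬(u ∧ ¬(u ∨ u) ∨ z ∨ z)
= ¬(u ∧ ¬u ∨ z ∨ z)
= ¬(z ∨ z)
= ¬z

¬z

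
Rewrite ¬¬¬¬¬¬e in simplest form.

e

¬¬¬¬¬¬e
= ¬¬¬¬e
= ¬¬e
= e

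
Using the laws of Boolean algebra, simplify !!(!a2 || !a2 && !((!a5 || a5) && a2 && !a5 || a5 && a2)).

!a2

!!(!a2 || !a2 && !((!a5 || a5) && a2 && !a5 || a5 && a2))
= !!(!a2 || !a2 && !(a2 && !a5 || a5 && a2))
= !a2 || !a2 && !(a2 && !a5 || a5 && a2)
= !a2 || !a2 && !a2
= !a2 || !a2
= !a2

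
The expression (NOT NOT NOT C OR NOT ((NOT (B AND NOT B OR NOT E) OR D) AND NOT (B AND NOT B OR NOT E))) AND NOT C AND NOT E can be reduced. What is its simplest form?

(NOT NOT NOT C OR NOT ((NOT (B AND NOT B OR NOT E) OR D) AND NOT (B AND NOT B OR NOT E))) AND NOT C AND NOT E
= (NOT NOT NOT C OR NOT NOT (B AND NOT B OR NOT E)) AND NOT C AND NOT E   — absorption
= (NOT NOT NOT C OR B AND NOT B OR NOT E) AND NOT C AND NOT E   — double negation
= (NOT C OR B AND NOT B OR NOT E) AND NOT C AND NOT E   — double negation
= (NOT C OR NOT E) AND NOT C AND NOT E   — complement / identity
= NOT C AND NOT E   — absorption

NOT C AND NOT E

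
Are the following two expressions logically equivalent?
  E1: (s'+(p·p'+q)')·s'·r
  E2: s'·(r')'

E1: (s'+(p·p'+q)')·s'·r
    = (s'+q')·s'·r   [complement / identity]
    = s'·r   [absorption]
E2: s'·(r')'
    = s'·r   [double negation]
Both reduce to s'·r, so they are equivalent.

Yes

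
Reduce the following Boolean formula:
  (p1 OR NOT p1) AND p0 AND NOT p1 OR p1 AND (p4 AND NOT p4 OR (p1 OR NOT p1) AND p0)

(p1 OR NOT p1) AND p0 AND NOT p1 OR p1 AND (p4 AND NOT p4 OR (p1 OR NOT p1) AND p0)
= (p1 OR NOT p1) AND p0 AND NOT p1 OR p1 AND (p1 OR NOT p1) AND p0   — complement / identity
= (p1 OR NOT p1) AND p0   — distribution
= p0   — complement / identity

p0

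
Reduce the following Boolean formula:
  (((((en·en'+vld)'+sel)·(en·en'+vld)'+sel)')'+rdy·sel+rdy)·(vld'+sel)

(((((en·en'+vld)'+sel)·(en·en'+vld)'+sel)')'+rdy·sel+rdy)·(vld'+sel)
= ((((en·en'+vld)'+sel)')'+rdy·sel+rdy)·(vld'+sel)
= (((vld'+sel)')'+rdy·sel+rdy)·(vld'+sel)
= (((vld'+sel)')'+rdy)·(vld'+sel)
= (vld'+sel+rdy)·(vld'+sel)
= vld'+sel

vld'+sel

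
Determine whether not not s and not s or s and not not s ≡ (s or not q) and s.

E1: not not s and not s or s and not not s
    = not not s
    = s
E2: (s or not q) and s
    = s
Both reduce to s, so they are equivalent.

Yes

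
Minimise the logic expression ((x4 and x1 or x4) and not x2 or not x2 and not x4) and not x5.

((x4 and x1 or x4) and not x2 or not x2 and not x4) and not x5
= (x4 and not x2 or not x2 and not x4) and not x5   (absorption)
= not x2 and not x5   (distribution)

not x2 and not x5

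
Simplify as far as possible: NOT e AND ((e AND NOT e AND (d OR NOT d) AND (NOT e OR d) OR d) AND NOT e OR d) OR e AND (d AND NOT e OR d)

NOT e AND ((e AND NOT e AND (d OR NOT d) AND (NOT e OR d) OR d) AND NOT e OR d) OR e AND (d AND NOT e OR d)
= NOT e AND ((e AND NOT e AND (NOT e OR d) OR d) AND NOT e OR d) OR e AND (d AND NOT e OR d)   — complement / identity
= NOT e AND ((e AND NOT e OR d) AND NOT e OR d) OR e AND (d AND NOT e OR d)   — absorption
= NOT e AND (d AND NOT e OR d) OR e AND (d AND NOT e OR d)   — complement / identity
= d AND NOT e OR d   — distribution
= d   — absorption

d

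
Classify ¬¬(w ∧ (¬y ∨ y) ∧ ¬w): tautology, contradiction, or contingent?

contradiction

¬¬(w ∧ (¬y ∨ y) ∧ ¬w)
= w ∧ (¬y ∨ y) ∧ ¬w   (double negation)
= w ∧ ¬w   (complement / identity)
= False   (complement)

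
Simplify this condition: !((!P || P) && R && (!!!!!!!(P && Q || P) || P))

!((!P || P) && R && (!!!!!!!(P && Q || P) || P))
= !((!P || P) && R && (!!!!!!!P || P))   — absorption
= !((!P || P) && R && (!!!!!P || P))   — double negation
= !(R && (!!!!!P || P))   — complement / identity
= !(R && (!!!P || P))   — double negation
= !(R && (!P || P))   — double negation
= !R   — complement / identity

!R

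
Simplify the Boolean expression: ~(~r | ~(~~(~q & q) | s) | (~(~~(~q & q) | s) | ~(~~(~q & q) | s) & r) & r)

~(~r | ~(~~(~q & q) | s) | (~(~~(~q & q) | s) | ~(~~(~q & q) | s) & r) & r)
= ~(~r | ~(~~(~q & q) | s) | ~(~~(~q & q) | s) & r)
= ~(~r | ~(~~(~q & q) | s))
= ~(~r | ~(~q & q | s))
= r & (~q & q | s)
= r & s

r & s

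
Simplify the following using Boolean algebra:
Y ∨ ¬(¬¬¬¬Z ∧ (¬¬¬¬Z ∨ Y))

Y ∨ ¬(¬¬¬¬Z ∧ (¬¬¬¬Z ∨ Y))
= Y ∨ ¬¬¬¬¬Z
= Y ∨ ¬¬¬Z
= Y ∨ ¬Z

Y ∨ ¬Z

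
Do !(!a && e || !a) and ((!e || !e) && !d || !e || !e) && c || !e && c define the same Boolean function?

No

E1: !(!a && e || !a)
    = !!a   — absorption
    = a   — double negation
E2: ((!e || !e) && !d || !e || !e) && c || !e && c
    = (!e || !e) && c || !e && c   — absorption
    = !e && c || !e && c   — idempotence
    = !e && c   — idempotence
These differ: at a=1, c=0, d=0, e=0, E1 = 1 but E2 = 0.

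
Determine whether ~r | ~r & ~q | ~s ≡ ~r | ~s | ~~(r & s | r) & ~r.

E1: ~r | ~r & ~q | ~s
    = ~r | ~s   (absorption)
E2: ~r | ~s | ~~(r & s | r) & ~r
    = ~r | ~s | ~~r & ~r   (absorption)
    = ~r | ~s | r & ~r   (double negation)
    = ~r | ~s   (complement / identity)
Both reduce to ~r | ~s, so they are equivalent.

Yes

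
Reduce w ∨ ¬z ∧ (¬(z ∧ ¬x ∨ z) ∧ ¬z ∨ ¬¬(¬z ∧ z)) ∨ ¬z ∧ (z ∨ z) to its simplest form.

w ∨ ¬z

w ∨ ¬z ∧ (¬(z ∧ ¬x ∨ z) ∧ ¬z ∨ ¬¬(¬z ∧ z)) ∨ ¬z ∧ (z ∨ z)
= w ∨ ¬z ∧ (¬z ∧ ¬z ∨ ¬¬(¬z ∧ z)) ∨ ¬z ∧ (z ∨ z)
= w ∨ ¬z ∧ (¬z ∧ ¬z ∨ ¬¬(¬z ∧ z)) ∨ ¬z ∧ z
= w ∨ ¬z ∧ (¬z ∧ ¬z ∨ ¬z ∧ z) ∨ ¬z ∧ z
= w ∨ ¬z ∧ ¬z ∨ ¬z ∧ z
= w ∨ ¬z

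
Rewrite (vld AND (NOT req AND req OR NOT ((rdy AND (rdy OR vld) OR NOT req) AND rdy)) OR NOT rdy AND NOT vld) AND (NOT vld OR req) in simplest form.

(vld AND (NOT req AND req OR NOT ((rdy AND (rdy OR vld) OR NOT req) AND rdy)) OR NOT rdy AND NOT vld) AND (NOT vld OR req)
= (vld AND NOT ((rdy AND (rdy OR vld) OR NOT req) AND rdy) OR NOT rdy AND NOT vld) AND (NOT vld OR req)   [complement / identity]
= (vld AND NOT ((rdy OR NOT req) AND rdy) OR NOT rdy AND NOT vld) AND (NOT vld OR req)   [absorption]
= (vld AND NOT rdy OR NOT rdy AND NOT vld) AND (NOT vld OR req)   [absorption]
= NOT rdy AND (NOT vld OR req)   [distribution]

NOT rdy AND (NOT vld OR req)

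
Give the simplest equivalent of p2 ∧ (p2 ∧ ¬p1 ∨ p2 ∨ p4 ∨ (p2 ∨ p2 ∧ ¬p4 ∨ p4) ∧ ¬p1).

p2

p2 ∧ (p2 ∧ ¬p1 ∨ p2 ∨ p4 ∨ (p2 ∨ p2 ∧ ¬p4 ∨ p4) ∧ ¬p1)
= p2 ∧ (p2 ∧ ¬p1 ∨ p2 ∨ p4 ∨ (p2 ∨ p4) ∧ ¬p1)
= p2 ∧ (p2 ∨ p4 ∨ (p2 ∨ p4) ∧ ¬p1)
= p2 ∧ (p2 ∨ p4)
= p2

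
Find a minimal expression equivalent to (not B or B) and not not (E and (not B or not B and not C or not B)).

(not B or B) and not not (E and (not B or not B and not C or not B))
= not not (E and (not B or not B and not C or not B))   (complement / identity)
= not not (E and (not B or not B))   (absorption)
= E and (not B or not B)   (double negation)
= E and not B   (idempotence)

E and not B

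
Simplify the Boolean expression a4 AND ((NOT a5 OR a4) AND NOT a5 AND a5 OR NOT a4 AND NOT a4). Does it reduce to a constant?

FALSE

a4 AND ((NOT a5 OR a4) AND NOT a5 AND a5 OR NOT a4 AND NOT a4)
= a4 AND (NOT a5 AND a5 OR NOT a4 AND NOT a4)
= a4 AND (NOT a5 AND a5 OR NOT a4)
= a4 AND NOT a4
= FALSE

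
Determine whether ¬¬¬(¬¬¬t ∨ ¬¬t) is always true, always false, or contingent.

always false

¬¬¬(¬¬¬t ∨ ¬¬t)
= ¬(¬¬¬t ∨ ¬¬t)   — double negation
= ¬(¬t ∨ ¬¬t)   — double negation
= t ∧ ¬t   — De Morgan
= False   — complement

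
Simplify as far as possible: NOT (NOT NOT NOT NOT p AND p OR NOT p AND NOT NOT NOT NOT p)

NOT (NOT NOT NOT NOT p AND p OR NOT p AND NOT NOT NOT NOT p)
= NOT NOT NOT NOT NOT p   (distribution)
= NOT NOT NOT p   (double negation)
= NOT p   (double negation)

NOT p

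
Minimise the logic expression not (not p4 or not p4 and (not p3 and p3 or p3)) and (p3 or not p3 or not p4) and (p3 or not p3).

not (not p4 or not p4 and (not p3 and p3 or p3)) and (p3 or not p3 or not p4) and (p3 or not p3)
= not (not p4 or not p4 and p3) and (p3 or not p3 or not p4) and (p3 or not p3)   [complement / identity]
= not not p4 and (p3 or not p3 or not p4) and (p3 or not p3)   [absorption]
= not not p4 and (p3 or not p3)   [absorption]
= not not p4   [complement / identity]
= p4   [double negation]

p4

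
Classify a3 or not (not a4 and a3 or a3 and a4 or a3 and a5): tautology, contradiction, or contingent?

tautology

a3 or not (not a4 and a3 or a3 and a4 or a3 and a5)
= a3 or not (a3 or a3 and a5)   [distribution]
= a3 or not a3   [absorption]
= True   [complement]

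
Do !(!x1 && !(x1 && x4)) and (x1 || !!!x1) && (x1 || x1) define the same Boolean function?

Yes

E1: !(!x1 && !(x1 && x4))
    = x1 || x1 && x4
    = x1
E2: (x1 || !!!x1) && (x1 || x1)
    = (x1 || !x1) && (x1 || x1)
    = x1 || !x1 && x1
    = x1
Both reduce to x1, so they are equivalent.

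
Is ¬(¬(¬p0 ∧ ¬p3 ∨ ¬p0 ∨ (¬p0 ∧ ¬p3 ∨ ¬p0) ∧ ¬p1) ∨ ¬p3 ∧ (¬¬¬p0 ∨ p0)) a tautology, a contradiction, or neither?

neither

¬(¬(¬p0 ∧ ¬p3 ∨ ¬p0 ∨ (¬p0 ∧ ¬p3 ∨ ¬p0) ∧ ¬p1) ∨ ¬p3 ∧ (¬¬¬p0 ∨ p0))
= ¬(¬(¬p0 ∧ ¬p3 ∨ ¬p0 ∨ (¬p0 ∧ ¬p3 ∨ ¬p0) ∧ ¬p1) ∨ ¬p3 ∧ (¬p0 ∨ p0))
= ¬(¬(¬p0 ∧ ¬p3 ∨ ¬p0 ∨ (¬p0 ∧ ¬p3 ∨ ¬p0) ∧ ¬p1) ∨ ¬p3)
= ¬(¬(¬p0 ∧ ¬p3 ∨ ¬p0) ∨ ¬p3)
= ¬(¬¬p0 ∨ ¬p3)
= ¬p0 ∧ p3
This depends on p0, p3, so it is not a constant.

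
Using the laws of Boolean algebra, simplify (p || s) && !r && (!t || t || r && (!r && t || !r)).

(p || s) && !r && (!t || t || r && (!r && t || !r))
= (p || s) && !r && (!t || t || r && !r)   [absorption]
= (p || s) && !r && (!t || t)   [complement / identity]
= (p || s) && !r   [complement / identity]

(p || s) && !r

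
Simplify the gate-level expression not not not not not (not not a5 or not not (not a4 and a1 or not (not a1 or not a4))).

not a5 and not a1

not not not not not (not not a5 or not not (not a4 and a1 or not (not a1 or not a4)))
= not not not not not (not not a5 or not not (not a4 and a1 or a1 and a4))
= not not not (not not a5 or not not (not a4 and a1 or a1 and a4))
= not (not not a5 or not not (not a4 and a1 or a1 and a4))
= not (not not a5 or not not a1)
= not a5 and not a1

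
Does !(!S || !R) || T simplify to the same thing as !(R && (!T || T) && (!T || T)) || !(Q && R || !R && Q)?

E1: !(!S || !R) || T
    = S && R || T   [De Morgan]
E2: !(R && (!T || T) && (!T || T)) || !(Q && R || !R && Q)
    = !(R && (!T || T) && (!T || T)) || !Q   [distribution]
    = !(R && (!T || T)) || !Q   [idempotence]
    = !R || !Q   [complement / identity]
These differ: at Q=0, R=0, S=0, T=0, E1 = 0 but E2 = 1.

No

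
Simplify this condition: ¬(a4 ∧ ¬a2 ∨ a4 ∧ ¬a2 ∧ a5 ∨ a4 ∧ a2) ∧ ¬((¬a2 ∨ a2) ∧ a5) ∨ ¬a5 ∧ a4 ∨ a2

¬a5 ∨ a2

¬(a4 ∧ ¬a2 ∨ a4 ∧ ¬a2 ∧ a5 ∨ a4 ∧ a2) ∧ ¬((¬a2 ∨ a2) ∧ a5) ∨ ¬a5 ∧ a4 ∨ a2
= ¬(a4 ∧ ¬a2 ∨ a4 ∧ a2) ∧ ¬((¬a2 ∨ a2) ∧ a5) ∨ ¬a5 ∧ a4 ∨ a2   — absorption
= ¬(a4 ∧ ¬a2 ∨ a4 ∧ a2) ∧ ¬a5 ∨ ¬a5 ∧ a4 ∨ a2   — complement / identity
= ¬a4 ∧ ¬a5 ∨ ¬a5 ∧ a4 ∨ a2   — distribution
= ¬a5 ∨ a2   — distribution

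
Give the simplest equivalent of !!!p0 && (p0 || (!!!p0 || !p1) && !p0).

!!!p0 && (p0 || (!!!p0 || !p1) && !p0)
= !!!p0 && (p0 || (!p0 || !p1) && !p0)   (double negation)
= !!!p0 && (p0 || !p0)   (absorption)
= !!!p0   (complement / identity)
= !p0   (double negation)

!p0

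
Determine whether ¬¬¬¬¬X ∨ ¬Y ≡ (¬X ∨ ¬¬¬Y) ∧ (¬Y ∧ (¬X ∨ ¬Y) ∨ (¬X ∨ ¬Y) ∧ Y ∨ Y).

Yes

E1: ¬¬¬¬¬X ∨ ¬Y
    = ¬¬¬X ∨ ¬Y
    = ¬X ∨ ¬Y
E2: (¬X ∨ ¬¬¬Y) ∧ (¬Y ∧ (¬X ∨ ¬Y) ∨ (¬X ∨ ¬Y) ∧ Y ∨ Y)
    = (¬X ∨ ¬Y) ∧ (¬Y ∧ (¬X ∨ ¬Y) ∨ (¬X ∨ ¬Y) ∧ Y ∨ Y)
    = (¬X ∨ ¬Y) ∧ (¬X ∨ ¬Y ∨ Y)
    = ¬X ∨ ¬Y
Both reduce to ¬X ∨ ¬Y, so they are equivalent.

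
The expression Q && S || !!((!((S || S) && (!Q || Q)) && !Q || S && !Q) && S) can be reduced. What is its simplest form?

Q && S || !!((!((S || S) && (!Q || Q)) && !Q || S && !Q) && S)
= Q && S || !!((!(S || S) && !Q || S && !Q) && S)   (complement / identity)
= Q && S || !!((!S && !Q || S && !Q) && S)   (idempotence)
= Q && S || !!(!Q && S)   (distribution)
= Q && S || !Q && S   (double negation)
= S   (distribution)

S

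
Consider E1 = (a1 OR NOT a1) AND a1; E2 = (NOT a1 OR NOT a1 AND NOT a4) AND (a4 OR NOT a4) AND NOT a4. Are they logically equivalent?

E1: (a1 OR NOT a1) AND a1
    = a1   (complement / identity)
E2: (NOT a1 OR NOT a1 AND NOT a4) AND (a4 OR NOT a4) AND NOT a4
    = NOT a1 AND (a4 OR NOT a4) AND NOT a4   (absorption)
    = NOT a1 AND NOT a4   (complement / identity)
These differ: at a1=1, a4=0, E1 = 1 but E2 = 0.

No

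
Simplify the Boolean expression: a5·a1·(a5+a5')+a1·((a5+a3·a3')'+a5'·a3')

a1

a5·a1·(a5+a5')+a1·((a5+a3·a3')'+a5'·a3')
= a5·a1·(a5+a5')+a1·(a5'+a5'·a3')   — complement / identity
= a5·a1+a1·(a5'+a5'·a3')   — complement / identity
= a5·a1+a1·a5'   — absorption
= a1   — distribution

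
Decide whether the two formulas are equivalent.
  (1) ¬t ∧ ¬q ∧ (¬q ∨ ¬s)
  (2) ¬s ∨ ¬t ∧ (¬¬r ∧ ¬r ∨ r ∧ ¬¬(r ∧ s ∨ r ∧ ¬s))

No

E1: ¬t ∧ ¬q ∧ (¬q ∨ ¬s)
    = ¬t ∧ ¬q   — absorption
E2: ¬s ∨ ¬t ∧ (¬¬r ∧ ¬r ∨ r ∧ ¬¬(r ∧ s ∨ r ∧ ¬s))
    = ¬s ∨ ¬t ∧ (¬¬r ∧ ¬r ∨ r ∧ ¬¬r)   — distribution
    = ¬s ∨ ¬t ∧ ¬¬r   — distribution
    = ¬s ∨ ¬t ∧ r   — double negation
These differ: at q=1, r=0, s=0, t=0, E1 = 0 but E2 = 1.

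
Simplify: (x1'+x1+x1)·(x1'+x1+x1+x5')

(x1'+x1+x1)·(x1'+x1+x1+x5')
= x1'+x1+x1   [absorption]
= x1'+x1   [idempotence]
= 1   [complement]

1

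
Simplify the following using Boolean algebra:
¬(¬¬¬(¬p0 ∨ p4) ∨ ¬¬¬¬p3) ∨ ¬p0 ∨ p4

¬p0 ∨ p4

¬(¬¬¬(¬p0 ∨ p4) ∨ ¬¬¬¬p3) ∨ ¬p0 ∨ p4
= ¬(¬¬¬(¬p0 ∨ p4) ∨ ¬¬p3) ∨ ¬p0 ∨ p4
= ¬¬(¬p0 ∨ p4) ∧ ¬p3 ∨ ¬p0 ∨ p4
= (¬p0 ∨ p4) ∧ ¬p3 ∨ ¬p0 ∨ p4
= ¬p0 ∨ p4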